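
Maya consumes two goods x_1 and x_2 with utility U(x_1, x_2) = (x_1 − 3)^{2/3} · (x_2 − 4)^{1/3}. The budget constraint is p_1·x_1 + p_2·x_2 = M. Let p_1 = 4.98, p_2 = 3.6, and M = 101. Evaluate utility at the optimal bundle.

This is Cobb-Douglas in (x_1−3, x_2−4): tangency gives 2/3·p_2·(x_2−4) = 1/3·p_1·(x_1−3).
Substituting into the budget: x_1* = 3 + 2/3·(M − 3·p_1 − 4·p_2)/p_1, and x_2* = 4 + 1/3·(…)/p_2.
Discretionary income = 101 − 3·4.98 − 4·3.6 = 71.66; x_1* = 3 + 2/3·71.66/4.98 = 12.593; x_2* = 4 + 1/3·71.66/3.6 = 10.6352.
Utility at the optimum: U(12.593, 10.6352) = 8.4838.

V = 8.4838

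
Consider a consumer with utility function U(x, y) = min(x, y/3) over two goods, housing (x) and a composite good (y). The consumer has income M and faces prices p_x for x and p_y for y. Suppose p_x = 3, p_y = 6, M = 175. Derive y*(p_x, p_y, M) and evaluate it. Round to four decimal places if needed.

With perfect complements, no substitution: consume in ratio x:y = 1:3.
Budget: p_x·x + p_y·3·x = M, so (p_x + 3·p_y)·x = M.
Demand: x*(p_x,p_y,M) = M/(p_x + 3·p_y), y* = 3·M/(p_x + 3·p_y).
Here 3 + 3·6 = 21, giving y* = 25.

y* = 25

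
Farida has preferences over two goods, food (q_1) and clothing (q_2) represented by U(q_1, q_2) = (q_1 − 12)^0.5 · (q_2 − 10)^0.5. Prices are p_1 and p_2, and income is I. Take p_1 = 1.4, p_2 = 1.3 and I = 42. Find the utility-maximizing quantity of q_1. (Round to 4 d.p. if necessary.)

q_1* = 16.3571

After buying the subsistence bundle (12, 10), a share 0.5 of the remaining income goes to q_1: q_1* = 12 + 0.5·(I − 12p_1 − 10p_2)/p_1.
Discretionary income = 42 − 12·1.4 − 10·1.3 = 12.2; q_1* = 12 + 0.5·12.2/1.4 = 16.3571.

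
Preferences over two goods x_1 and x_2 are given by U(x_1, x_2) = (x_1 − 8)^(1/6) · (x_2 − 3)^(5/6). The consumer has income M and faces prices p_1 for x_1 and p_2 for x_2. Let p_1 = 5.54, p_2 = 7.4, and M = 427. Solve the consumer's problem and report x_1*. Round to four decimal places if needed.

x_1* = 18.8448

Let x_1' = x_1−8, x_2' = x_2−3. MRS = (1/5)·x_2'/x_1' = p_1/p_2.
After buying the subsistence bundle (8, 3), a share 1/6 of the remaining income goes to x_1: x_1* = 8 + 1/6·(M − 8p_1 − 3p_2)/p_1.
Discretionary income = 427 − 8·5.54 − 3·7.4 = 360.48; x_1* = 8 + 1/6·360.48/5.54 = 18.8448.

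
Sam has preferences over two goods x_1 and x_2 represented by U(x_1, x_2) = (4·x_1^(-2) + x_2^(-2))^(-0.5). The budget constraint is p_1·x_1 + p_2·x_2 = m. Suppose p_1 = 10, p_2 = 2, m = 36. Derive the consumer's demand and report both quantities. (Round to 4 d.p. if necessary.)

MU_x_1 ∝ 4·x_1^(-3), MU_x_2 ∝ x_2^(-3), so MRS = 4·(x_2/x_1)^(3) = p_1/p_2.
Hence x_2/x_1 = ((1/4)·p_1/p_2)^(1/(3)), i.e. raised to the 1/3 power.
With the ratio pinned down, the budget gives x_1* = m/(p_1 + p_2·(x_2/x_1)) and x_2* = (x_2/x_1)·x_1*.
Numerically x_2/x_1 = 1.077217, so x_1* = 36/(10 + 2·1.077217) = 2.9619 and x_2* = 1.077217·2.9619 = 3.1906.

x_1* = 2.9619, x_2* = 3.1906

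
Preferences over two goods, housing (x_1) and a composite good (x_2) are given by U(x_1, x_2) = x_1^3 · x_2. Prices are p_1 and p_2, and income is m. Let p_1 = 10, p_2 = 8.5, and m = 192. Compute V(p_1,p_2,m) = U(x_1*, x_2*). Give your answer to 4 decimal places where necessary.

V = 16862.0273

The MRS is 3·x_2/x_1. Set MRS = p_1/p_2.
Rearranging, p_2·x_2 = (1/3)·p_1·x_1. Substituting into the budget gives p_1·x_1·(1 + (1/3)) = m.
Demand: x_1*(p_1,p_2,m) = 0.75·m/p_1 and x_2* = 0.25·m/p_2.
At p_1=10, p_2=8.5, m=192: x_1* = 0.75·192/10 = 14.4, x_2* = 5.6471.
Utility at the optimum: U(14.4, 5.6471) = 16862.0273.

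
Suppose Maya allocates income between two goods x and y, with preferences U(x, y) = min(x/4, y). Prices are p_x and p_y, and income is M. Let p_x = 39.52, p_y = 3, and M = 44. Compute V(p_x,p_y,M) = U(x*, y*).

Leontief preferences: the optimum is at the kink where x/4 = y/1, i.e. y = (1/4)·x.
Budget: p_x·x + p_y·(1/4)·x = M, so (4·p_x + p_y)·x = 4·M.
Demand: x*(p_x,p_y,M) = 4·M/(4·p_x + p_y), y* = M/(4·p_x + p_y).
Here 4·39.52 + 3 = 161.08, giving x* = 1.0926 and y* = 0.2732.
Utility at the optimum: U(1.0926, 0.2732) = 0.2732.

V = 0.2732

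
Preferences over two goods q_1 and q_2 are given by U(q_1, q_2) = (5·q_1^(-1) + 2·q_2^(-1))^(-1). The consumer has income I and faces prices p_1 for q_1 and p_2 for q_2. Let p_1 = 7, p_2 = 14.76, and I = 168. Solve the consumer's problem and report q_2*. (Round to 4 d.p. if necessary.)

From the CES first-order condition, (5/2)·(q_2/q_1)^(2) = p_1/p_2.
Hence q_2/q_1 = ((2/5)·p_1/p_2)^(1/(2)), i.e. raised to the 0.5 power.
Substitute q_2 = (q_2/q_1)·q_1 into the budget: q_1* = I/(p_1 + p_2·(q_2/q_1)).
Numerically q_2/q_1 = 0.435548, so q_1* = 168/(7 + 14.76·0.435548) = 12.5105 and q_2* = 0.435548·12.5105 = 5.4489.

q_2* = 5.4489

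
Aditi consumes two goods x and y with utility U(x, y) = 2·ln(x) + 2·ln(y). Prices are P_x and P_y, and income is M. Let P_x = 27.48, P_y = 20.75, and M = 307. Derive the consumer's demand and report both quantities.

MU_x/MU_y = (2·y)/(2·x); tangency sets this equal to P_x/P_y.
So 2·P_y·y = 2·P_x·x; combined with the budget, a share 0.5 of income goes to x.
Demand: x*(P_x,P_y,M) = 0.5·M/P_x and y* = 0.5·M/P_y.
At P_x=27.48, P_y=20.75, M=307: x* = 0.5·307/27.48 = 5.5859, y* = 7.3976.

x* = 5.5859, y* = 7.3976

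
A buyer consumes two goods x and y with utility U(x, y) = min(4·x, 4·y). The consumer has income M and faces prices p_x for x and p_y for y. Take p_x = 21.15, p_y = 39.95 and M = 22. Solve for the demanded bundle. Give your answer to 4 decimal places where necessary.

Leontief preferences: the optimum is at the kink where x/4 = y/4, i.e. y = x.
Budget: p_x·x + p_y·x = M, so (4·p_x + 4·p_y)·x = 4·M.
Demand: x*(p_x,p_y,M) = 4·M/(4·p_x + 4·p_y), y* = 4·M/(4·p_x + 4·p_y).
Here 4·21.15 + 4·39.95 = 244.4, giving x* = 0.3601 and y* = 0.3601.

x* = 0.3601, y* = 0.3601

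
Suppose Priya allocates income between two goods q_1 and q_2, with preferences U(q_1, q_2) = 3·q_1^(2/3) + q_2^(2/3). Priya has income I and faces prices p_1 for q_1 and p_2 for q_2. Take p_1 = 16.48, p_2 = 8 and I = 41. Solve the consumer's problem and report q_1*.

q_1* = 2.15

MU_q_1 ∝ 3·q_1^(-1/3), MU_q_2 ∝ q_2^(-1/3), so MRS = 3·(q_2/q_1)^(1/3) = p_1/p_2.
Solve for the ratio: q_2/q_1 = [(1/3)·p_1/p_2]^(3).
Substitute q_2 = (q_2/q_1)·q_1 into the budget: q_1* = I/(p_1 + p_2·(q_2/q_1)).
Numerically q_2/q_1 = 0.323771, so q_1* = 41/(16.48 + 8·0.323771) = 2.15.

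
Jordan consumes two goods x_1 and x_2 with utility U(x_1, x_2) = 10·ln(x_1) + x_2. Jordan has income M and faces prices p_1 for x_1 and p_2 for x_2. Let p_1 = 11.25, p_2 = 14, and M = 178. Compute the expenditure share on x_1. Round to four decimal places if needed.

Set MRS = p_1/p_2: (10/x_1)/1 = p_1/p_2.
So x_1*(p_1,p_2) = 10·p_2/p_1, independent of income; and x_2* = (M − 10·p_2)/p_2.
At the given prices: x_1* = 10·14/11.25 = 12.4444, and x_2* = 2.7143.
Expenditure on x_1: 11.25·12.4444 = 140; share = 0.7865.

share on x_1 = 0.7865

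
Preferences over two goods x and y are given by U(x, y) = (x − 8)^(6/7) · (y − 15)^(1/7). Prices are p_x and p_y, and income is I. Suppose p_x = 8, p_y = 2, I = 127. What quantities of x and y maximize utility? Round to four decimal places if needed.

This is Cobb-Douglas in (x−8, y−15): tangency gives 6/7·p_y·(y−15) = 1/7·p_x·(x−8).
After buying the subsistence bundle (8, 15), a share 6/7 of the remaining income goes to x: x* = 8 + 6/7·(I − 8p_x − 15p_y)/p_x.
Discretionary income = 127 − 8·8 − 15·2 = 33; x* = 8 + 6/7·33/8 = 11.5357; y* = 15 + 1/7·33/2 = 17.3571.

x* = 11.5357, y* = 17.3571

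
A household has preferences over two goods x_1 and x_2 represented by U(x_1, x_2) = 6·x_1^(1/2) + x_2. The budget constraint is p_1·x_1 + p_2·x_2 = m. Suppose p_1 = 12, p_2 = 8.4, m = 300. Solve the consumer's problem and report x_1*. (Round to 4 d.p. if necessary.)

MU_x_1 = 3/√x_1, MU_x_2 = 1. Tangency: 3/√x_1 = p_1/p_2.
Thus x_1* = (3·p_2/p_1)² — independent of m — with the rest of income spent on x_2.
Plugging in: x_1* = (3·8.4/12)² = 4.41.

x_1* = 4.41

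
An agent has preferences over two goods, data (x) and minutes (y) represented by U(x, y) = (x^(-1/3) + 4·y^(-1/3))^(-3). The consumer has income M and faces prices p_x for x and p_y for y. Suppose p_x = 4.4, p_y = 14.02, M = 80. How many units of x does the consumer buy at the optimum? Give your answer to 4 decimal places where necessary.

MU_x ∝ x^(-4/3), MU_y ∝ 4·y^(-4/3), so MRS = (1/4)·(y/x)^(4/3) = p_x/p_y.
Hence y/x = (4·p_x/p_y)^(1/(4/3)), i.e. raised to the 0.75 power.
With the ratio pinned down, the budget gives x* = M/(p_x + p_y·(y/x)) and y* = (y/x)·x*.
Numerically y/x = 1.185969, so x* = 80/(4.4 + 14.02·1.185969) = 3.8046.

x* = 3.8046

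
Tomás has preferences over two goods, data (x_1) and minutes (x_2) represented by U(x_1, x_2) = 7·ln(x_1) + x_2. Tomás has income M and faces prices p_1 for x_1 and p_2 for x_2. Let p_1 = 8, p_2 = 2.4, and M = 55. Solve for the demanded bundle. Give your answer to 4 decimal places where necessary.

x_1* = 2.1, x_2* = 15.9167

At the given prices: x_1* = 7·2.4/8 = 2.1, and x_2* = 15.9167.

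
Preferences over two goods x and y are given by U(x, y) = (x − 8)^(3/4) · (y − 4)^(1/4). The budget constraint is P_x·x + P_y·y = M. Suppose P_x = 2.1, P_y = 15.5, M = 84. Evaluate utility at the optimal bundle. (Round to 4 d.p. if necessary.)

V = 0.8561

After buying the subsistence bundle (8, 4), a share 0.75 of the remaining income goes to x: x* = 8 + 0.75·(M − 8P_x − 4P_y)/P_x.
Discretionary income = 84 − 8·2.1 − 4·15.5 = 5.2; x* = 8 + 0.75·5.2/2.1 = 9.8571; y* = 4 + 0.25·5.2/15.5 = 4.0839.
Utility at the optimum: U(9.8571, 4.0839) = 0.8561.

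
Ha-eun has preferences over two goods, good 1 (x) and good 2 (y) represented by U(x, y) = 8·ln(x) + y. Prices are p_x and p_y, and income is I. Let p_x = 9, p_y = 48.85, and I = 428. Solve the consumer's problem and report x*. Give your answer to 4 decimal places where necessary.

MU_x = 8/x, MU_y = 1. Tangency: 8/x = p_x/p_y.
So x*(p_x,p_y) = 8·p_y/p_x, independent of income; and y* = (I − 8·p_y)/p_y.
At the given prices: x* = 8·48.85/9 = 43.4222.

x* = 43.4222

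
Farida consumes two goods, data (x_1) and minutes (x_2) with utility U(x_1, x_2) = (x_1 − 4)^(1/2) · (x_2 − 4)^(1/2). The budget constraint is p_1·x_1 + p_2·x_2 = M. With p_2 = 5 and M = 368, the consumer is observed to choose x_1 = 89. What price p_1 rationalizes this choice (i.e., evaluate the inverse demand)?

p_1 = 2

This is Cobb-Douglas in (x_1−4, x_2−4): tangency gives 0.5·p_2·(x_2−4) = 0.5·p_1·(x_1−4).
After buying the subsistence bundle (4, 4), a share 0.5 of the remaining income goes to x_1: x_1* = 4 + 0.5·(M − 4p_1 − 4p_2)/p_1.
Set x_1* = 89 in the demand function and solve for p_1: p_1 = 2.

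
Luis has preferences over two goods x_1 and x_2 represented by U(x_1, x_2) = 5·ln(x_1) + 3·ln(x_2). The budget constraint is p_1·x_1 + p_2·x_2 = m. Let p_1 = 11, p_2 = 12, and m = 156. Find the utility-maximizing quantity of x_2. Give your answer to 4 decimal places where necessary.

x_2* = 4.875

MU_x_1/MU_x_2 = (5·x_2)/(3·x_1); tangency sets this equal to p_1/p_2.
So 5·p_2·x_2 = 3·p_1·x_1; combined with the budget, a share 0.625 of income goes to x_1.
Demand: x_1*(p_1,p_2,m) = 0.625·m/p_1 and x_2* = 0.375·m/p_2.
At p_1=11, p_2=12, m=156: x_2* = 0.375·156/12 = 4.875.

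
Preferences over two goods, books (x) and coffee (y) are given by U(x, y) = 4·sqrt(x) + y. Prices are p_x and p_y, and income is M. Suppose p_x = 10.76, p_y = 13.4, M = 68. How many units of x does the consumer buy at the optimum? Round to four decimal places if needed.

Utility is quasi-linear in y; the FOC for x is 2/√x = p_x/p_y.
Solve: √x = 2·p_y/p_x, so x*(p_x,p_y) = (2·p_y/p_x)², and y* = (M − p_x·x*)/p_y.
Plugging in: x* = (2·13.4/10.76)² = 6.2036.

x* = 6.2036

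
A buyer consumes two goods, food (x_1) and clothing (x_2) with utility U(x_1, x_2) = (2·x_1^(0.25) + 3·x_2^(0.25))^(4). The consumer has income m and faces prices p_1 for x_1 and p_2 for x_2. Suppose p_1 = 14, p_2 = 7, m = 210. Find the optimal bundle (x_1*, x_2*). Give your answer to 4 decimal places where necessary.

x_1* = 4.7418, x_2* = 20.5165

Substitute x_2 = (x_2/x_1)·x_1 into the budget: x_1* = m/(p_1 + p_2·(x_2/x_1)).
Numerically x_2/x_1 = 4.326749, so x_1* = 210/(14 + 7·4.326749) = 4.7418 and x_2* = 4.326749·4.7418 = 20.5165.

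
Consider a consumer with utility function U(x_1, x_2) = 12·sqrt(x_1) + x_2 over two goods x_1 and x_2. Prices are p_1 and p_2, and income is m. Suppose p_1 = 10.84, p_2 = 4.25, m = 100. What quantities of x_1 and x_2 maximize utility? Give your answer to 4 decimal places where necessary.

MU_x_1 = 6/√x_1, MU_x_2 = 1. Tangency: 6/√x_1 = p_1/p_2.
Thus x_1* = (6·p_2/p_1)² — independent of m — with the rest of income spent on x_2.
Plugging in: x_1* = (6·4.25/10.84)² = 5.5338, x_2* = 9.415.

x_1* = 5.5338, x_2* = 9.415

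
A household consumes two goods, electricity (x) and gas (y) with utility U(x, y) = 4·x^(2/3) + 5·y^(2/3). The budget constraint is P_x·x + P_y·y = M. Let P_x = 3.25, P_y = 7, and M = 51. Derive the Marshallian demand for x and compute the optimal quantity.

x* = 11.043

MU_x ∝ 4·x^(-1/3), MU_y ∝ 5·y^(-1/3), so MRS = (4/5)·(y/x)^(1/3) = P_x/P_y.
Solve for the ratio: y/x = [(5/4)·P_x/P_y]^(3).
With the ratio pinned down, the budget gives x* = M/(P_x + P_y·(y/x)) and y* = (y/x)·x*.
Numerically y/x = 0.195473, so x* = 51/(3.25 + 7·0.195473) = 11.043.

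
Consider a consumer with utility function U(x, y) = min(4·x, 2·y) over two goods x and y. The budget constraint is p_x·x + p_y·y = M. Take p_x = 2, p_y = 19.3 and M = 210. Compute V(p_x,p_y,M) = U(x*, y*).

V = 20.6897

Leontief preferences: the optimum is at the kink where x/2 = y/4, i.e. y = 2·x.
Budget: p_x·x + p_y·2·x = M, so (2·p_x + 4·p_y)·x = 2·M.
Demand: x*(p_x,p_y,M) = 2·M/(2·p_x + 4·p_y), y* = 4·M/(2·p_x + 4·p_y).
Here 2·2 + 4·19.3 = 81.2, giving x* = 5.1724 and y* = 10.3448.
Utility at the optimum: U(5.1724, 10.3448) = 20.6897.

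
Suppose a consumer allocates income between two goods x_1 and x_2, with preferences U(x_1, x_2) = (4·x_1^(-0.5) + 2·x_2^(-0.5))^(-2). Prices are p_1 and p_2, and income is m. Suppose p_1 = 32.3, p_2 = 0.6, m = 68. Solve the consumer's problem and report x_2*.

x_2* = 16.2048

MU_x_1 ∝ 4·x_1^(-1.5), MU_x_2 ∝ 2·x_2^(-1.5), so MRS = 2·(x_2/x_1)^(1.5) = p_1/p_2.
Hence x_2/x_1 = ((1/2)·p_1/p_2)^(1/(1.5)), i.e. raised to the 2/3 power.
With the ratio pinned down, the budget gives x_1* = m/(p_1 + p_2·(x_2/x_1)) and x_2* = (x_2/x_1)·x_1*.
Numerically x_2/x_1 = 8.981472, so x_1* = 68/(32.3 + 0.6·8.981472) = 1.8042 and x_2* = 8.981472·1.8042 = 16.2048.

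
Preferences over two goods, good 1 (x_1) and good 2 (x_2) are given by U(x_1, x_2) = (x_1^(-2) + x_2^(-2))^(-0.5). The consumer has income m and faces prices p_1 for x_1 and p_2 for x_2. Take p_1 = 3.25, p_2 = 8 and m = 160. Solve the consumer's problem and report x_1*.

x_1* = 17.4387

MU_x_1 ∝ x_1^(-3), MU_x_2 ∝ x_2^(-3), so MRS = (x_2/x_1)^(3) = p_1/p_2.
Solve for the ratio: x_2/x_1 = [p_1/p_2]^(1/3).
With the ratio pinned down, the budget gives x_1* = m/(p_1 + p_2·(x_2/x_1)) and x_2* = (x_2/x_1)·x_1*.
Numerically x_2/x_1 = 0.740624, so x_1* = 160/(3.25 + 8·0.740624) = 17.4387.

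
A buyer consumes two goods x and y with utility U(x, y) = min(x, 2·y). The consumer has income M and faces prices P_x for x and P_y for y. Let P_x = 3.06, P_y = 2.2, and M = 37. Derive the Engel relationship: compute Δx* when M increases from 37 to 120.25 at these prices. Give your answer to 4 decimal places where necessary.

Δx* = 20.012

With perfect complements, no substitution: consume in ratio x:y = 2:1.
Budget: P_x·x + P_y·(1/2)·x = M, so (2·P_x + P_y)·x = 2·M.
Demand: x*(P_x,P_y,M) = 2·M/(2·P_x + P_y), y* = M/(2·P_x + P_y).
Here 2·3.06 + 2.2 = 8.32, giving x* = 8.8942.
At M' = 120.25: x* = 28.9062. Change: 28.9062 − 8.8942 = 20.012.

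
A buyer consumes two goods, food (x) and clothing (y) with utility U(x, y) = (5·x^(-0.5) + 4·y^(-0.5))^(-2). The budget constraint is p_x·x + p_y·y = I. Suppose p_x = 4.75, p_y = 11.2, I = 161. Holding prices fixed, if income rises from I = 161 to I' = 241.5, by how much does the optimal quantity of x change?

Δx* = 7.8935

MU_x ∝ 5·x^(-1.5), MU_y ∝ 4·y^(-1.5), so MRS = (5/4)·(y/x)^(1.5) = p_x/p_y.
Solve for the ratio: y/x = [(4/5)·p_x/p_y]^(2/3).
Substitute y = (y/x)·x into the budget: x* = I/(p_x + p_y·(y/x)).
Numerically y/x = 0.486456, so x* = 161/(4.75 + 11.2·0.486456) = 15.7869.
At I' = 241.5: x* = 23.6804. Change: 23.6804 − 15.7869 = 7.8935.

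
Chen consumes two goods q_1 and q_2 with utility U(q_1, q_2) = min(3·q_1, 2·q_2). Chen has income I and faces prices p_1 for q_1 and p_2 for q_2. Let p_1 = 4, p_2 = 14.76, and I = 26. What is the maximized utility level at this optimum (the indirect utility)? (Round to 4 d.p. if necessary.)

Leontief preferences: the optimum is at the kink where q_1/2 = q_2/3, i.e. q_2 = (3/2)·q_1.
Budget: p_1·q_1 + p_2·(3/2)·q_1 = I, so (2·p_1 + 3·p_2)·q_1 = 2·I.
Demand: q_1*(p_1,p_2,I) = 2·I/(2·p_1 + 3·p_2), q_2* = 3·I/(2·p_1 + 3·p_2).
Here 2·4 + 3·14.76 = 52.28, giving q_1* = 0.9946 and q_2* = 1.492.
Utility at the optimum: U(0.9946, 1.492) = 2.9839.

V = 2.9839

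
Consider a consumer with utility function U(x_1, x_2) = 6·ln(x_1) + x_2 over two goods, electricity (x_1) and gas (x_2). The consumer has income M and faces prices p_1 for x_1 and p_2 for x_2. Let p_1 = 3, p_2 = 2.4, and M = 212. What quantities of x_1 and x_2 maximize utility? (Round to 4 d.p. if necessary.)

x_1* = 4.8, x_2* = 82.3333

MU_x_1 = 6/x_1, MU_x_2 = 1. Tangency: 6/x_1 = p_1/p_2.
So x_1*(p_1,p_2) = 6·p_2/p_1, independent of income; and x_2* = (M − 6·p_2)/p_2.
At the given prices: x_1* = 6·2.4/3 = 4.8, and x_2* = 82.3333.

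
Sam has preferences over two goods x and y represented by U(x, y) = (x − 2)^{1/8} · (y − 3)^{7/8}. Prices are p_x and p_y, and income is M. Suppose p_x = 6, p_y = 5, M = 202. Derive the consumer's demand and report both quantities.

Let x' = x−2, y' = y−3. MRS = (1/7)·y'/x' = p_x/p_y.
Substituting into the budget: x* = 2 + 0.125·(M − 2·p_x − 3·p_y)/p_x, and y* = 3 + 0.875·(…)/p_y.
Discretionary income = 202 − 2·6 − 3·5 = 175; x* = 2 + 0.125·175/6 = 5.6458; y* = 3 + 0.875·175/5 = 33.625.

x* = 5.6458, y* = 33.625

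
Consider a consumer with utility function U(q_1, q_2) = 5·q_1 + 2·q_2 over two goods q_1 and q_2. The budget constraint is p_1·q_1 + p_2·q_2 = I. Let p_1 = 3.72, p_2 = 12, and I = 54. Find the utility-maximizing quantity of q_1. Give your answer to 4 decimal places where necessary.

q_1* = 14.5161

Linear utility — the consumer picks whichever good has higher MU/price: 5/3.72 = 1.3441 vs 2/12 = 0.1667.
q_1 gives more utility per dollar, so spend all income on q_1: q_1* = I/p_1, q_2* = 0.
Numerically: q_1* = 14.5161, q_2* = 0.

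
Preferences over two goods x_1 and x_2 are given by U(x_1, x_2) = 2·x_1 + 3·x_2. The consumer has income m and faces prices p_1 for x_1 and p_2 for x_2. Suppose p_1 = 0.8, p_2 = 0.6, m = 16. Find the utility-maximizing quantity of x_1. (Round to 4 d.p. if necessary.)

x_1* = 0

Linear utility — the consumer picks whichever good has higher MU/price: 2/0.8 = 2.5 vs 3/0.6 = 5.
x_2 gives more utility per dollar, so spend all income on x_2: x_2* = m/p_2, x_1* = 0.
Numerically: x_1* = 0, x_2* = 26.6667.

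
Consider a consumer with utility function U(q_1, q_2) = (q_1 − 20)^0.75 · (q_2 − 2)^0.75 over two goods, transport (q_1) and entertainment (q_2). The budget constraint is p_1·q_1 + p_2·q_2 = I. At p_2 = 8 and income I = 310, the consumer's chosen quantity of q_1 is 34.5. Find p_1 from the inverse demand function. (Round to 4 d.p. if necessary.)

p_1 = 6

This is Cobb-Douglas in (q_1−20, q_2−2): tangency gives 0.75·p_2·(q_2−2) = 0.75·p_1·(q_1−20).
Substituting into the budget: q_1* = 20 + 0.5·(I − 20·p_1 − 2·p_2)/p_1, and q_2* = 2 + 0.5·(…)/p_2.
Set q_1* = 34.5 in the demand function and solve for p_1: p_1 = 6.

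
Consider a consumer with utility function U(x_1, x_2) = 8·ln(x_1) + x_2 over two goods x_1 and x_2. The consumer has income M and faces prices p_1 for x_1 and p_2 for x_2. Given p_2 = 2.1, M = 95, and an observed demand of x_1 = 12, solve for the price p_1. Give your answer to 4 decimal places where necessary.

Set MRS = p_1/p_2: (8/x_1)/1 = p_1/p_2.
So x_1*(p_1,p_2) = 8·p_2/p_1, independent of income; and x_2* = (M − 8·p_2)/p_2.
Set x_1* = 12 in the demand function and solve for p_1: p_1 = 1.4.

p_1 = 1.4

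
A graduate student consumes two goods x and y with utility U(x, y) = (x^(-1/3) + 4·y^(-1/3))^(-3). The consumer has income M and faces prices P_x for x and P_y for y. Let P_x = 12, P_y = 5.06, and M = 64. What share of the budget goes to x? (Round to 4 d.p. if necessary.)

share on x = 0.305

From the CES first-order condition, (1/4)·(y/x)^(4/3) = P_x/P_y.
Hence y/x = (4·P_x/P_y)^(1/(4/3)), i.e. raised to the 0.75 power.
Substitute y = (y/x)·x into the budget: x* = M/(P_x + P_y·(y/x)).
Numerically y/x = 5.405278, so x* = 64/(12 + 5.06·5.405278) = 1.6264 and y* = 5.405278·1.6264 = 8.7911.
Expenditure on x: 12·1.6264 = 19.5168; share = 0.305.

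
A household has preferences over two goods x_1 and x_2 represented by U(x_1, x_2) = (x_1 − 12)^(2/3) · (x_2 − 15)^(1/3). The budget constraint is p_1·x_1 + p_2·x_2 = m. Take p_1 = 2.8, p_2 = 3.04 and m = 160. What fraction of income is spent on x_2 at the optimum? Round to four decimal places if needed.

share on x_2 = 0.4533

Substituting into the budget: x_1* = 12 + 2/3·(m − 12·p_1 − 15·p_2)/p_1, and x_2* = 15 + 1/3·(…)/p_2.
Discretionary income = 160 − 12·2.8 − 15·3.04 = 80.8; x_1* = 12 + 2/3·80.8/2.8 = 31.2381; x_2* = 15 + 1/3·80.8/3.04 = 23.8596.
Expenditure on x_2: 3.04·23.8596 = 72.5333; share = 0.4533.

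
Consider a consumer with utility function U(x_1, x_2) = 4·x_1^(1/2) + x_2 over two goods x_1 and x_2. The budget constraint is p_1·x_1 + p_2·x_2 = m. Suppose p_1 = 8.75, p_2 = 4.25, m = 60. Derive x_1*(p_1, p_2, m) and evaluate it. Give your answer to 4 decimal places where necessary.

x_1* = 0.9437

Utility is quasi-linear in x_2; the FOC for x_1 is 2/√x_1 = p_1/p_2.
Thus x_1* = (2·p_2/p_1)² — independent of m — with the rest of income spent on x_2.
Plugging in: x_1* = (2·4.25/8.75)² = 0.9437.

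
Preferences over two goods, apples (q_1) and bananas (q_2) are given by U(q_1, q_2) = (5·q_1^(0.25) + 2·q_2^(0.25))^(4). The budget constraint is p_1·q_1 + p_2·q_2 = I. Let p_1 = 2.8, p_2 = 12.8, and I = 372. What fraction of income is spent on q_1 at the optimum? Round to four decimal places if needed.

From the CES first-order condition, (5/2)·(q_2/q_1)^(0.75) = p_1/p_2.
Solve for the ratio: q_2/q_1 = [(2/5)·p_1/p_2]^(4/3).
Substitute q_2 = (q_2/q_1)·q_1 into the budget: q_1* = I/(p_1 + p_2·(q_2/q_1)).
Numerically q_2/q_1 = 0.038846, so q_1* = 372/(2.8 + 12.8·0.038846) = 112.8221 and q_2* = 0.038846·112.8221 = 4.3827.
Expenditure on q_1: 2.8·112.8221 = 315.9019; share = 0.8492.

share on q_1 = 0.8492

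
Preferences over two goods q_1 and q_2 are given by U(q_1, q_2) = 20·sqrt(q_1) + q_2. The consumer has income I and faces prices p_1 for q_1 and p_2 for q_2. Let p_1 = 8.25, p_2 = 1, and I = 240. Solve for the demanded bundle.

MU_q_1 = 10/√q_1, MU_q_2 = 1. Tangency: 10/√q_1 = p_1/p_2.
Solve: √q_1 = 10·p_2/p_1, so q_1*(p_1,p_2) = (10·p_2/p_1)², and q_2* = (I − p_1·q_1*)/p_2.
Plugging in: q_1* = (10·1/8.25)² = 1.4692, q_2* = 227.8788.

q_1* = 1.4692, q_2* = 227.8788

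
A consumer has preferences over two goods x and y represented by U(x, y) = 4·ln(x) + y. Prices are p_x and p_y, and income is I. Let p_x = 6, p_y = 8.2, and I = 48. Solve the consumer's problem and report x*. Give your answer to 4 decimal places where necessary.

MU_x = 4/x, MU_y = 1. Tangency: 4/x = p_x/p_y.
So x*(p_x,p_y) = 4·p_y/p_x, independent of income; and y* = (I − 4·p_y)/p_y.
At the given prices: x* = 4·8.2/6 = 5.4667.

x* = 5.4667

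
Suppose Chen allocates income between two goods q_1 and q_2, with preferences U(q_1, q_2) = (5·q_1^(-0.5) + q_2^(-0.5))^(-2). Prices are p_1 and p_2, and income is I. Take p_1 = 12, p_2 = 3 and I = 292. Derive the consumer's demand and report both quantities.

q_1* = 20.0201, q_2* = 17.2528

MU_q_1 ∝ 5·q_1^(-1.5), MU_q_2 ∝ q_2^(-1.5), so MRS = 5·(q_2/q_1)^(1.5) = p_1/p_2.
Solve for the ratio: q_2/q_1 = [(1/5)·p_1/p_2]^(2/3).
With the ratio pinned down, the budget gives q_1* = I/(p_1 + p_2·(q_2/q_1)) and q_2* = (q_2/q_1)·q_1*.
Numerically q_2/q_1 = 0.861774, so q_1* = 292/(12 + 3·0.861774) = 20.0201 and q_2* = 0.861774·20.0201 = 17.2528.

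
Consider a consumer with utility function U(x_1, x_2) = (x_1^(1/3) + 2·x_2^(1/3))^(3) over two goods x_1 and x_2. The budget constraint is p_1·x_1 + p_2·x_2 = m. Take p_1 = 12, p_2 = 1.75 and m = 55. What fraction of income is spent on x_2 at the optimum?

MU_x_1 ∝ x_1^(-2/3), MU_x_2 ∝ 2·x_2^(-2/3), so MRS = (1/2)·(x_2/x_1)^(2/3) = p_1/p_2.
Solve for the ratio: x_2/x_1 = [2·p_1/p_2]^(1.5).
With the ratio pinned down, the budget gives x_1* = m/(p_1 + p_2·(x_2/x_1)) and x_2* = (x_2/x_1)·x_1*.
Numerically x_2/x_1 = 50.787845, so x_1* = 55/(12 + 1.75·50.787845) = 0.5452 and x_2* = 50.787845·0.5452 = 27.69.
Expenditure on x_2: 1.75·27.69 = 48.4575; share = 0.881.

share on x_2 = 0.881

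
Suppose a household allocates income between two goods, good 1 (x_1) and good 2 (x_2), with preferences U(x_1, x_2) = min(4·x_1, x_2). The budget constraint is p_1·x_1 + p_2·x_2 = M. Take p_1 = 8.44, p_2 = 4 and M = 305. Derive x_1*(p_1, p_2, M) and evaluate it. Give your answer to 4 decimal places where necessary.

With perfect complements, no substitution: consume in ratio x_1:x_2 = 1:4.
Budget: p_1·x_1 + p_2·4·x_1 = M, so (p_1 + 4·p_2)·x_1 = M.
Demand: x_1*(p_1,p_2,M) = M/(p_1 + 4·p_2), x_2* = 4·M/(p_1 + 4·p_2).
Here 8.44 + 4·4 = 24.44, giving x_1* = 12.4795.

x_1* = 12.4795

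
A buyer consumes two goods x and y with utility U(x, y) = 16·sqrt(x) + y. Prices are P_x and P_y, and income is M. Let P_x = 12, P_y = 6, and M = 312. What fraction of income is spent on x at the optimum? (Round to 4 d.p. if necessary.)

share on x = 0.6154

Thus x* = (8·P_y/P_x)² — independent of M — with the rest of income spent on y.
Plugging in: x* = (8·6/12)² = 16, y* = 20.
Expenditure on x: 12·16 = 192; share = 0.6154.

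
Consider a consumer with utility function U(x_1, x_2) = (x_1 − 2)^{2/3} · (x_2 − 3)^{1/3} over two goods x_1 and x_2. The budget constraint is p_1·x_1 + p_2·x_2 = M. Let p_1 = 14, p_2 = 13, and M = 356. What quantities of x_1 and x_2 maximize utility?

Discretionary income = 356 − 2·14 − 3·13 = 289; x_1* = 2 + 2/3·289/14 = 15.7619; x_2* = 3 + 1/3·289/13 = 10.4103.

x_1* = 15.7619, x_2* = 10.4103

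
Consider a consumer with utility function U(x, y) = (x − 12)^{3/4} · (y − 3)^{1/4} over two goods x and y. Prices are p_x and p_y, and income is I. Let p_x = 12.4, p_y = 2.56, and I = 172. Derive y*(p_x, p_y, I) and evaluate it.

This is Cobb-Douglas in (x−12, y−3): tangency gives 0.75·p_y·(y−3) = 0.25·p_x·(x−12).
After buying the subsistence bundle (12, 3), a share 0.75 of the remaining income goes to x: x* = 12 + 0.75·(I − 12p_x − 3p_y)/p_x.
Discretionary income = 172 − 12·12.4 − 3·2.56 = 15.52; y* = 3 + 0.25·15.52/2.56 = 4.5156.

y* = 4.5156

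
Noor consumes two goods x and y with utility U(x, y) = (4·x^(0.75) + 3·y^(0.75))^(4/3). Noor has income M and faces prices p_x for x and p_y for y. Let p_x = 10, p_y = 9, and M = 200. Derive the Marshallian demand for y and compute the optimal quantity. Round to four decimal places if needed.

y* = 6.7259

MU_x ∝ 4·x^(-0.25), MU_y ∝ 3·y^(-0.25), so MRS = (4/3)·(y/x)^(0.25) = p_x/p_y.
Hence y/x = ((3/4)·p_x/p_y)^(1/(0.25)), i.e. raised to the 4 power.
Substitute y = (y/x)·x into the budget: x* = M/(p_x + p_y·(y/x)).
Numerically y/x = 0.482253, so x* = 200/(10 + 9·0.482253) = 13.9467 and y* = 0.482253·13.9467 = 6.7259.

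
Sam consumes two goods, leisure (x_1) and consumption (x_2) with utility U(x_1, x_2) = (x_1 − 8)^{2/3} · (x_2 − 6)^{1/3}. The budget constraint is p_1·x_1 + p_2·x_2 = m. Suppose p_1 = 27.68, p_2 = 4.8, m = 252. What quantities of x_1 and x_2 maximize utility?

Let x_1' = x_1−8, x_2' = x_2−6. MRS = 2·x_2'/x_1' = p_1/p_2.
After buying the subsistence bundle (8, 6), a share 2/3 of the remaining income goes to x_1: x_1* = 8 + 2/3·(m − 8p_1 − 6p_2)/p_1.
Discretionary income = 252 − 8·27.68 − 6·4.8 = 1.76; x_1* = 8 + 2/3·1.76/27.68 = 8.0424; x_2* = 6 + 1/3·1.76/4.8 = 6.1222.

x_1* = 8.0424, x_2* = 6.1222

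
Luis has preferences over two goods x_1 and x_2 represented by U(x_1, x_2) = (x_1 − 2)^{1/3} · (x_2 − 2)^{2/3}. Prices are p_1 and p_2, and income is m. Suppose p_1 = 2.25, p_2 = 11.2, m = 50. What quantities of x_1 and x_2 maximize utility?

Let x_1' = x_1−2, x_2' = x_2−2. MRS = (1/2)·x_2'/x_1' = p_1/p_2.
After buying the subsistence bundle (2, 2), a share 1/3 of the remaining income goes to x_1: x_1* = 2 + 1/3·(m − 2p_1 − 2p_2)/p_1.
Discretionary income = 50 − 2·2.25 − 2·11.2 = 23.1; x_1* = 2 + 1/3·23.1/2.25 = 5.4222; x_2* = 2 + 2/3·23.1/11.2 = 3.375.

x_1* = 5.4222, x_2* = 3.375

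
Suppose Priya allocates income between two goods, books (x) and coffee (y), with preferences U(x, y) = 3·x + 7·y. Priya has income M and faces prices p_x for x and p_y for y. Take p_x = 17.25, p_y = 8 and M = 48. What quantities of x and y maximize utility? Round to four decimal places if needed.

x* = 0, y* = 6

Perfect substitutes: compare marginal utility per dollar. 3/p_x vs 7/p_y → 0.1739 vs 0.875.
y gives more utility per dollar, so spend all income on y: y* = M/p_y, x* = 0.
Numerically: x* = 0, y* = 6.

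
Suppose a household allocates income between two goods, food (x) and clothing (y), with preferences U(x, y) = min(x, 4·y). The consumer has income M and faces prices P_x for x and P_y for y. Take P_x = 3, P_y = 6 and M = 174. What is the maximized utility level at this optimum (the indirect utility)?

V = 38.6667

With perfect complements, no substitution: consume in ratio x:y = 4:1.
Budget: P_x·x + P_y·(1/4)·x = M, so (4·P_x + P_y)·x = 4·M.
Demand: x*(P_x,P_y,M) = 4·M/(4·P_x + P_y), y* = M/(4·P_x + P_y).
Here 4·3 + 6 = 18, giving x* = 38.6667 and y* = 9.6667.
Utility at the optimum: U(38.6667, 9.6667) = 38.6667.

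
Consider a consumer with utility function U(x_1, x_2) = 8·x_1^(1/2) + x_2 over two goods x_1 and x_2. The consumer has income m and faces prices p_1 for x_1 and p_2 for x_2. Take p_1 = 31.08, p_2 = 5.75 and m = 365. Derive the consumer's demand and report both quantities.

Utility is quasi-linear in x_2; the FOC for x_1 is 4/√x_1 = p_1/p_2.
Solve: √x_1 = 4·p_2/p_1, so x_1*(p_1,p_2) = (4·p_2/p_1)², and x_2* = (m − p_1·x_1*)/p_2.
Plugging in: x_1* = (4·5.75/31.08)² = 0.5476, x_2* = 60.5182.

x_1* = 0.5476, x_2* = 60.5182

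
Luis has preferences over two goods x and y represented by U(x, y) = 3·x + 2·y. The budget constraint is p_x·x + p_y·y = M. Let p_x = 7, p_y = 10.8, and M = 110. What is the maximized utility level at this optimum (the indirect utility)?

Linear utility — the consumer picks whichever good has higher MU/price: 3/7 = 0.4286 vs 2/10.8 = 0.1852.
x gives more utility per dollar, so spend all income on x: x* = M/p_x, y* = 0.
Numerically: x* = 15.7143, y* = 0.
Utility at the optimum: U(15.7143, 0) = 47.1429.

V = 47.1429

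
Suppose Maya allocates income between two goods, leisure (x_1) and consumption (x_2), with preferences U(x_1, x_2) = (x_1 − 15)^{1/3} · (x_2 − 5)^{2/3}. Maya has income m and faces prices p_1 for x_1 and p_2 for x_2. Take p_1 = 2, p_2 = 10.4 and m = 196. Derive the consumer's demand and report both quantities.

Let x_1' = x_1−15, x_2' = x_2−5. MRS = (1/2)·x_2'/x_1' = p_1/p_2.
Substituting into the budget: x_1* = 15 + 1/3·(m − 15·p_1 − 5·p_2)/p_1, and x_2* = 5 + 2/3·(…)/p_2.
Discretionary income = 196 − 15·2 − 5·10.4 = 114; x_1* = 15 + 1/3·114/2 = 34; x_2* = 5 + 2/3·114/10.4 = 12.3077.

x_1* = 34, x_2* = 12.3077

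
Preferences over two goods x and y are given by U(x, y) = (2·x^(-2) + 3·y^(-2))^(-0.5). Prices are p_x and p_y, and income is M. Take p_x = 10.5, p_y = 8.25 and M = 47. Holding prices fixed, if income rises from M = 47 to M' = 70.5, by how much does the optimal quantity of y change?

Δy* = 1.406

MU_x ∝ 2·x^(-3), MU_y ∝ 3·y^(-3), so MRS = (2/3)·(y/x)^(3) = p_x/p_y.
Solve for the ratio: y/x = [(3/2)·p_x/p_y]^(1/3).
With the ratio pinned down, the budget gives x* = M/(p_x + p_y·(y/x)) and y* = (y/x)·x*.
Numerically y/x = 1.240535, so x* = 47/(10.5 + 8.25·1.240535) = 2.2668 and y* = 1.240535·2.2668 = 2.812.
At M' = 70.5: y* = 4.218. Change: 4.218 − 2.812 = 1.406.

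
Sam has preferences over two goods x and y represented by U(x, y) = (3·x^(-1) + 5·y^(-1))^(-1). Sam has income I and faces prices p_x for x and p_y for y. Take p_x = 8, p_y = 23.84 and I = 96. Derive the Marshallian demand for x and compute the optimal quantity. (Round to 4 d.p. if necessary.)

Substitute y = (y/x)·x into the budget: x* = I/(p_x + p_y·(y/x)).
Numerically y/x = 0.747853, so x* = 96/(8 + 23.84·0.747853) = 3.7168.

x* = 3.7168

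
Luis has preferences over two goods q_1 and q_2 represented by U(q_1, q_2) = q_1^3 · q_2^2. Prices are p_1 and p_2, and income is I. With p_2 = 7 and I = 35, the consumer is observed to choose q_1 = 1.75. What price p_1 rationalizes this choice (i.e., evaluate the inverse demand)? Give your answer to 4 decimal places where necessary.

p_1 = 12

MU_q_1/MU_q_2 = (3·q_2)/(2·q_1); tangency sets this equal to p_1/p_2.
Rearranging, p_2·q_2 = (2/3)·p_1·q_1. Substituting into the budget gives p_1·q_1·(1 + (2/3)) = I.
Demand: q_1*(p_1,p_2,I) = 0.6·I/p_1 and q_2* = 0.4·I/p_2.
Set q_1* = 1.75 in the demand function and solve for p_1: p_1 = 12.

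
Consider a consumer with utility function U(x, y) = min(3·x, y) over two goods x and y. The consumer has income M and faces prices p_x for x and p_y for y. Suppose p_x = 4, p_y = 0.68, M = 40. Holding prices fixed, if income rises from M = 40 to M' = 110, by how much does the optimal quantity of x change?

Δx* = 11.5894

Leontief preferences: the optimum is at the kink where x/1 = y/3, i.e. y = 3·x.
Budget: p_x·x + p_y·3·x = M, so (p_x + 3·p_y)·x = M.
Demand: x*(p_x,p_y,M) = M/(p_x + 3·p_y), y* = 3·M/(p_x + 3·p_y).
Here 4 + 3·0.68 = 6.04, giving x* = 6.6225.
At M' = 110: x* = 18.2119. Change: 18.2119 − 6.6225 = 11.5894.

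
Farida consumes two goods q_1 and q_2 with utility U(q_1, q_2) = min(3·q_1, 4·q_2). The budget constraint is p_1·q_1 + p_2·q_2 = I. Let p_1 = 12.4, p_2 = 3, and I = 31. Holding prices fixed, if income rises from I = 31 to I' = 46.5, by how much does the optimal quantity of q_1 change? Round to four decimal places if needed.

Leontief preferences: the optimum is at the kink where q_1/4 = q_2/3, i.e. q_2 = (3/4)·q_1.
Budget: p_1·q_1 + p_2·(3/4)·q_1 = I, so (4·p_1 + 3·p_2)·q_1 = 4·I.
Demand: q_1*(p_1,p_2,I) = 4·I/(4·p_1 + 3·p_2), q_2* = 3·I/(4·p_1 + 3·p_2).
Here 4·12.4 + 3·3 = 58.6, giving q_1* = 2.116.
At I' = 46.5: q_1* = 3.1741. Change: 3.1741 − 2.116 = 1.058.

Δq_1* = 1.058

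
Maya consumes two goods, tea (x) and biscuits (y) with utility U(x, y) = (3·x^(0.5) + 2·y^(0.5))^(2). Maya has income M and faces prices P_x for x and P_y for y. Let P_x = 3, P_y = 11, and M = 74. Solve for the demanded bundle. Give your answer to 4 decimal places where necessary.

x* = 22, y* = 0.7273

From the CES first-order condition, (3/2)·(y/x)^(0.5) = P_x/P_y.
Solve for the ratio: y/x = [(2/3)·P_x/P_y]^(2).
With the ratio pinned down, the budget gives x* = M/(P_x + P_y·(y/x)) and y* = (y/x)·x*.
Numerically y/x = 0.033058, so x* = 74/(3 + 11·0.033058) = 22 and y* = 0.033058·22 = 0.7273.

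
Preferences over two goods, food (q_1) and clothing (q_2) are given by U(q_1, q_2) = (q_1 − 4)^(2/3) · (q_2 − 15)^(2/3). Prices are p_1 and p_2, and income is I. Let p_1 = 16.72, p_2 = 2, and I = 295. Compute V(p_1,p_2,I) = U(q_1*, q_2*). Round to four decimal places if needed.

V = 44.1591

After buying the subsistence bundle (4, 15), a share 0.5 of the remaining income goes to q_1: q_1* = 4 + 0.5·(I − 4p_1 − 15p_2)/p_1.
Discretionary income = 295 − 4·16.72 − 15·2 = 198.12; q_1* = 4 + 0.5·198.12/16.72 = 9.9246; q_2* = 15 + 0.5·198.12/2 = 64.53.
Utility at the optimum: U(9.9246, 64.53) = 44.1591.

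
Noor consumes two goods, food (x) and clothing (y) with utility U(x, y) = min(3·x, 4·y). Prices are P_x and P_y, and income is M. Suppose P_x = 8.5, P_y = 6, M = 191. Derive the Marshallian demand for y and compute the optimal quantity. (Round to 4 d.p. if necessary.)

With perfect complements, no substitution: consume in ratio x:y = 4:3.
Budget: P_x·x + P_y·(3/4)·x = M, so (4·P_x + 3·P_y)·x = 4·M.
Demand: x*(P_x,P_y,M) = 4·M/(4·P_x + 3·P_y), y* = 3·M/(4·P_x + 3·P_y).
Here 4·8.5 + 3·6 = 52, giving y* = 11.0192.

y* = 11.0192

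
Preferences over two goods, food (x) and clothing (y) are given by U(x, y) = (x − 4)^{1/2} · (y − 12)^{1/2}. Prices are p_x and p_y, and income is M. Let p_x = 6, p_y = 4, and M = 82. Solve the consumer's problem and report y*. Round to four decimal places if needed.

Discretionary income = 82 − 4·6 − 12·4 = 10; y* = 12 + 0.5·10/4 = 13.25.

y* = 13.25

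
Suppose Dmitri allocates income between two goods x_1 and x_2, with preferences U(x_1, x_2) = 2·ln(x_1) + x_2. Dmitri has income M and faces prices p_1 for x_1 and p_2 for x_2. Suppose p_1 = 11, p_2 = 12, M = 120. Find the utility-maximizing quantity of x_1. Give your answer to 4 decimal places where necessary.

Set MRS = p_1/p_2: (2/x_1)/1 = p_1/p_2.
So x_1*(p_1,p_2) = 2·p_2/p_1, independent of income; and x_2* = (M − 2·p_2)/p_2.
At the given prices: x_1* = 2·12/11 = 2.1818.

x_1* = 2.1818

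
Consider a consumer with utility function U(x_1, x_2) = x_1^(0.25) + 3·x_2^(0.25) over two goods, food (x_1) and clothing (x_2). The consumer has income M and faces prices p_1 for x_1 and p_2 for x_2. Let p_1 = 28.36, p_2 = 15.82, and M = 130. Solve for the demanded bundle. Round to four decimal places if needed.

MU_x_1 ∝ x_1^(-0.75), MU_x_2 ∝ 3·x_2^(-0.75), so MRS = (1/3)·(x_2/x_1)^(0.75) = p_1/p_2.
Hence x_2/x_1 = (3·p_1/p_2)^(1/(0.75)), i.e. raised to the 4/3 power.
With the ratio pinned down, the budget gives x_1* = M/(p_1 + p_2·(x_2/x_1)) and x_2* = (x_2/x_1)·x_1*.
Numerically x_2/x_1 = 9.422396, so x_1* = 130/(28.36 + 15.82·9.422396) = 0.7327 and x_2* = 9.422396·0.7327 = 6.9039.

x_1* = 0.7327, x_2* = 6.9039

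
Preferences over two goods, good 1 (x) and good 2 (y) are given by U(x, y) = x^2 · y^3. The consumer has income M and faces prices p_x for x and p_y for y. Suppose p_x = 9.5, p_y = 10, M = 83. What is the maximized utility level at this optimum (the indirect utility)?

V = 1508.4016

Tangency: MRS = (2/3)·y/x = p_x/p_y.
Rearranging, p_y·y = (3/2)·p_x·x. Substituting into the budget gives p_x·x·(1 + (3/2)) = M.
Demand: x*(p_x,p_y,M) = 0.4·M/p_x and y* = 0.6·M/p_y.
At p_x=9.5, p_y=10, M=83: x* = 0.4·83/9.5 = 3.4947, y* = 4.98.
Utility at the optimum: U(3.4947, 4.98) = 1508.4016.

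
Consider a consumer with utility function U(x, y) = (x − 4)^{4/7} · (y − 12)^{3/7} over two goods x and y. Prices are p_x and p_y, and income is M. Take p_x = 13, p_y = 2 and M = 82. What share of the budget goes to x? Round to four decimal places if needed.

Let x' = x−4, y' = y−12. MRS = (4/3)·y'/x' = p_x/p_y.
Substituting into the budget: x* = 4 + 4/7·(M − 4·p_x − 12·p_y)/p_x, and y* = 12 + 3/7·(…)/p_y.
Discretionary income = 82 − 4·13 − 12·2 = 6; x* = 4 + 4/7·6/13 = 4.2637; y* = 12 + 3/7·6/2 = 13.2857.
Expenditure on x: 13·4.2637 = 55.4286; share = 0.676.

share on x = 0.676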